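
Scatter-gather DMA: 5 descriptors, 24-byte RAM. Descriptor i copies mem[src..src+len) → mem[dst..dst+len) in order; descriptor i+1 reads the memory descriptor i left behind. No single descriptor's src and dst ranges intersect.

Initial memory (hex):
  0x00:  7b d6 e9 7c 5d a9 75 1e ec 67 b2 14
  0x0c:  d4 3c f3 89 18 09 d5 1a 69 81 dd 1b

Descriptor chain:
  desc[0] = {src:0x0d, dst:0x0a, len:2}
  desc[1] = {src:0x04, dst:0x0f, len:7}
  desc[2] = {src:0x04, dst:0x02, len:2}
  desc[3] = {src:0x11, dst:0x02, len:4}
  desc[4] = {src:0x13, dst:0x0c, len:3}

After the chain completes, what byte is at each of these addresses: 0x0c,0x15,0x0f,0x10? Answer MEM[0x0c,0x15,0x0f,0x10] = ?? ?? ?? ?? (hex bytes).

D0: mem[0x0a..0x0b] <- [3c f3]
D1: mem[0x0f..0x15] <- [5d a9 75 1e ec 67 3c]
D2: mem[0x02..0x03] <- [5d a9]
D3: mem[0x02..0x05] <- [75 1e ec 67]
D4: mem[0x0c..0x0e] <- [ec 67 3c]
query mem[0x0c]=0xec, mem[0x15]=0x3c, mem[0x0f]=0x5d, mem[0x10]=0xa9

MEM[0x0c,0x15,0x0f,0x10] = ec 3c 5d a9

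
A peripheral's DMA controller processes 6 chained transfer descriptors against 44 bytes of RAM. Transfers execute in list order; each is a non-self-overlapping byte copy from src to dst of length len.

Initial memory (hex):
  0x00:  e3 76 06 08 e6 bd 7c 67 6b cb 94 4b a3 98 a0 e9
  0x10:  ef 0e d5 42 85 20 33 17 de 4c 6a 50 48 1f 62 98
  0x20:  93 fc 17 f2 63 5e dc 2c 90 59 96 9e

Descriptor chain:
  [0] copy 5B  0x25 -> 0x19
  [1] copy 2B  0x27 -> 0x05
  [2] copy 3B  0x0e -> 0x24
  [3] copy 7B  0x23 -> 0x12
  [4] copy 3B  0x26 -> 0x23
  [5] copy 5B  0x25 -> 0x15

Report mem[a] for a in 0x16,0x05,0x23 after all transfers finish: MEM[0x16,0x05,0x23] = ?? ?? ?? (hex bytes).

MEM[0x16,0x05,0x23] = ef 2c ef

#0 dst[0x19+5] := {0x5e,0xdc,0x2c,0x90,0x59}
#1 dst[0x05+2] := {0x2c,0x90}
#2 dst[0x24+3] := {0xa0,0xe9,0xef}
#3 dst[0x12+7] := {0xf2,0xa0,0xe9,0xef,0x2c,0x90,0x59}
#4 dst[0x23+3] := {0xef,0x2c,0x90}
#5 dst[0x15+5] := {0x90,0xef,0x2c,0x90,0x59}
query mem[0x16]=0xef, mem[0x05]=0x2c, mem[0x23]=0xef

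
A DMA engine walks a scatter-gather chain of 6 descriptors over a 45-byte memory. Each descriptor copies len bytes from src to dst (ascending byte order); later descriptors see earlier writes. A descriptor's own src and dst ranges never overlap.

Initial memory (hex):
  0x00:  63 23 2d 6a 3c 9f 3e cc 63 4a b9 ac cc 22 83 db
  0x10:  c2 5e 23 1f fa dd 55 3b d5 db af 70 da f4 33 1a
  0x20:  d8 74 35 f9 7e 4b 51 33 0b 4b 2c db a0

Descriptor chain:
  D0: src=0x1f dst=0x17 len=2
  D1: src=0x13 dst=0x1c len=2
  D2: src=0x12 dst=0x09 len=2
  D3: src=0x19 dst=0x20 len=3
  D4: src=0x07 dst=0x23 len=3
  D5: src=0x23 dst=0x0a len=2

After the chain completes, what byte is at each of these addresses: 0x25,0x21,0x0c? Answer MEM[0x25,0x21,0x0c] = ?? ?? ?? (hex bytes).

[0] 0x1f->0x17 len=2 : 1a d8
[1] 0x13->0x1c len=2 : 1f fa
[2] 0x12->0x09 len=2 : 23 1f
[3] 0x19->0x20 len=3 : db af 70
[4] 0x07->0x23 len=3 : cc 63 23
[5] 0x23->0x0a len=2 : cc 63
query mem[0x25]=0x23, mem[0x21]=0xaf, mem[0x0c]=0xcc

MEM[0x25,0x21,0x0c] = 23 af cc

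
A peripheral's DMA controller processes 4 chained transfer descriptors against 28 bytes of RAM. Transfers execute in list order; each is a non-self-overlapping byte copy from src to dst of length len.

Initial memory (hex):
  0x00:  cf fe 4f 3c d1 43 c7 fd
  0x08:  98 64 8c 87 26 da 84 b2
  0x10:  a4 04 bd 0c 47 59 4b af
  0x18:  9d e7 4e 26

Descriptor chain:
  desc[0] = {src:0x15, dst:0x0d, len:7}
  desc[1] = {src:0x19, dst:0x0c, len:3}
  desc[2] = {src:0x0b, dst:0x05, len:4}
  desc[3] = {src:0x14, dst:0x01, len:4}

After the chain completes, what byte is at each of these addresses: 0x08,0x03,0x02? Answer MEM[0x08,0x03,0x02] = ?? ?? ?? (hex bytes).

MEM[0x08,0x03,0x02] = 26 4b 59

  after D0: wrote 7B at 0x0d = 594baf9de74e26
  after D1: wrote 3B at 0x0c = e74e26
  after D2: wrote 4B at 0x05 = 87e74e26
  after D3: wrote 4B at 0x01 = 47594baf
query mem[0x08]=0x26, mem[0x03]=0x4b, mem[0x02]=0x59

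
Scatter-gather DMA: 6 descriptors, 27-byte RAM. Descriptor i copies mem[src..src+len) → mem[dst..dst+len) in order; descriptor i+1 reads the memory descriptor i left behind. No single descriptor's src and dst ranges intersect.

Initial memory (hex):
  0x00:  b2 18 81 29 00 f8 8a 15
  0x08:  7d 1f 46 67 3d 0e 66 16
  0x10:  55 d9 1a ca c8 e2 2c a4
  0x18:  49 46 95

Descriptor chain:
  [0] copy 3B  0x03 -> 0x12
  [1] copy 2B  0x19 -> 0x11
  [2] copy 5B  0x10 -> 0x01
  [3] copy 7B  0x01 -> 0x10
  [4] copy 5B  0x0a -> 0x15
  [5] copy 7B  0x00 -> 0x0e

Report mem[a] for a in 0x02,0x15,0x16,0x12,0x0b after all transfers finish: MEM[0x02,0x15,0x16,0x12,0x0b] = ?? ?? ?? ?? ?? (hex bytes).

MEM[0x02,0x15,0x16,0x12,0x0b] = 46 46 67 00 67

D0: mem[0x12..0x14] <- [29 00 f8]
D1: mem[0x11..0x12] <- [46 95]
D2: mem[0x01..0x05] <- [55 46 95 00 f8]
D3: mem[0x10..0x16] <- [55 46 95 00 f8 8a 15]
D4: mem[0x15..0x19] <- [46 67 3d 0e 66]
D5: mem[0x0e..0x14] <- [b2 55 46 95 00 f8 8a]
query mem[0x02]=0x46, mem[0x15]=0x46, mem[0x16]=0x67, mem[0x12]=0x00, mem[0x0b]=0x67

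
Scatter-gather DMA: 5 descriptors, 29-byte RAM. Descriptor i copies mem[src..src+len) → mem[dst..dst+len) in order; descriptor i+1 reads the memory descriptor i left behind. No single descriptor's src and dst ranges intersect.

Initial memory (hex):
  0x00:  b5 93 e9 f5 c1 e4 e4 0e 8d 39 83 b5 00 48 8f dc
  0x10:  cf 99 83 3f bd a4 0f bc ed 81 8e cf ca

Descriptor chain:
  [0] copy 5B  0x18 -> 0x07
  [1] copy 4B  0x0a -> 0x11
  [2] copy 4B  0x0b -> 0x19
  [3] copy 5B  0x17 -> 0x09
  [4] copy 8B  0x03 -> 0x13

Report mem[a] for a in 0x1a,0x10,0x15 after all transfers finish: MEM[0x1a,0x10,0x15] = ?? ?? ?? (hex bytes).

MEM[0x1a,0x10,0x15] = ed cf e4

#0 dst[0x07+5] := {0xed,0x81,0x8e,0xcf,0xca}
#1 dst[0x11+4] := {0xcf,0xca,0x00,0x48}
#2 dst[0x19+4] := {0xca,0x00,0x48,0x8f}
#3 dst[0x09+5] := {0xbc,0xed,0xca,0x00,0x48}
#4 dst[0x13+8] := {0xf5,0xc1,0xe4,0xe4,0xed,0x81,0xbc,0xed}
query mem[0x1a]=0xed, mem[0x10]=0xcf, mem[0x15]=0xe4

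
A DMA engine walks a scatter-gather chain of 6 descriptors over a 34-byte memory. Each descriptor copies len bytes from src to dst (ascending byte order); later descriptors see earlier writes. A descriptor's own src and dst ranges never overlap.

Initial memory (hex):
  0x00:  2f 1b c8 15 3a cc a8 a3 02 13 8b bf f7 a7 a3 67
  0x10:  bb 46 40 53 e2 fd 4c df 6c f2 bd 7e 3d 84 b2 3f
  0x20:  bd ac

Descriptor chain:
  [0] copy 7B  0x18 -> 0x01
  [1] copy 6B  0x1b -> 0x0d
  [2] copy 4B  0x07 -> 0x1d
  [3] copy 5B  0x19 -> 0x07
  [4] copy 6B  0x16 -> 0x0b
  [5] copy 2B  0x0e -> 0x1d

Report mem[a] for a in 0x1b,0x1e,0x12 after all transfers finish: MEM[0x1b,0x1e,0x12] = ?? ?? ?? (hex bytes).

[0] 0x18->0x01 len=7 : 6c f2 bd 7e 3d 84 b2
[1] 0x1b->0x0d len=6 : 7e 3d 84 b2 3f bd
[2] 0x07->0x1d len=4 : b2 02 13 8b
[3] 0x19->0x07 len=5 : f2 bd 7e 3d b2
[4] 0x16->0x0b len=6 : 4c df 6c f2 bd 7e
[5] 0x0e->0x1d len=2 : f2 bd
query mem[0x1b]=0x7e, mem[0x1e]=0xbd, mem[0x12]=0xbd

MEM[0x1b,0x1e,0x12] = 7e bd bd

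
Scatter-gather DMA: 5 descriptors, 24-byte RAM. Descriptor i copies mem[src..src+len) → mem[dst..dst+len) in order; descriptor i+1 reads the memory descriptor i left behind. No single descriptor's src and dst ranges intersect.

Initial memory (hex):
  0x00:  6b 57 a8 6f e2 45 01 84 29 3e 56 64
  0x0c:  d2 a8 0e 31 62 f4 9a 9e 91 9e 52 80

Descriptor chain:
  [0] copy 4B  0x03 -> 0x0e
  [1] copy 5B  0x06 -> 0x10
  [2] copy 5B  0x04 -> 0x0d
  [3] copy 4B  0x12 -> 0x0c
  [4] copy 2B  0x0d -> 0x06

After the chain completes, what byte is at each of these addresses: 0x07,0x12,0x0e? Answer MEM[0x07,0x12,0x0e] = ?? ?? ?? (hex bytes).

MEM[0x07,0x12,0x0e] = 56 29 56

#0 dst[0x0e+4] := {0x6f,0xe2,0x45,0x01}
#1 dst[0x10+5] := {0x01,0x84,0x29,0x3e,0x56}
#2 dst[0x0d+5] := {0xe2,0x45,0x01,0x84,0x29}
#3 dst[0x0c+4] := {0x29,0x3e,0x56,0x9e}
#4 dst[0x06+2] := {0x3e,0x56}
query mem[0x07]=0x56, mem[0x12]=0x29, mem[0x0e]=0x56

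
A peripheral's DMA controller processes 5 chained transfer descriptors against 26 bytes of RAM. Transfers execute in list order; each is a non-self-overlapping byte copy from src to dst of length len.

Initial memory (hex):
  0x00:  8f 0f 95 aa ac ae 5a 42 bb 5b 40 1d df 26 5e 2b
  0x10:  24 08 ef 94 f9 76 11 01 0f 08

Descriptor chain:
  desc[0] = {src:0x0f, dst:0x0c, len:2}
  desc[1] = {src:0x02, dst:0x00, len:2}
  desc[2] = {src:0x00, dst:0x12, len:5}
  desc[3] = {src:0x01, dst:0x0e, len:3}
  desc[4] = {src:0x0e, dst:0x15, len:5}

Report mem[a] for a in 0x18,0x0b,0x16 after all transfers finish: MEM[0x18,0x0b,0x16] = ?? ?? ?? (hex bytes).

MEM[0x18,0x0b,0x16] = 08 1d 95

D0: mem[0x0c..0x0d] <- [2b 24]
D1: mem[0x00..0x01] <- [95 aa]
D2: mem[0x12..0x16] <- [95 aa 95 aa ac]
D3: mem[0x0e..0x10] <- [aa 95 aa]
D4: mem[0x15..0x19] <- [aa 95 aa 08 95]
query mem[0x18]=0x08, mem[0x0b]=0x1d, mem[0x16]=0x95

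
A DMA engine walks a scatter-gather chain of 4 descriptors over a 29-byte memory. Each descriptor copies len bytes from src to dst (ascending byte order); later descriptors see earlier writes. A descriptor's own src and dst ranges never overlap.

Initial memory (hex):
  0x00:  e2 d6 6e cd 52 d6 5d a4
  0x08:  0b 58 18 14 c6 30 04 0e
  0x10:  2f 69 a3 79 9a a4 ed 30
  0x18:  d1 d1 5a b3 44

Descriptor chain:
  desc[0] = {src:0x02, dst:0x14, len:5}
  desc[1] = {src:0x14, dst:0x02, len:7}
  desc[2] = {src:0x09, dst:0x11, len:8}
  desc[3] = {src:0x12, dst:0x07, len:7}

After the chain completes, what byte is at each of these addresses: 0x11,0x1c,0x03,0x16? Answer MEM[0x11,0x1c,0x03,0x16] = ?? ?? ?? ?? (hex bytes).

MEM[0x11,0x1c,0x03,0x16] = 58 44 cd 04

#0 dst[0x14+5] := {0x6e,0xcd,0x52,0xd6,0x5d}
#1 dst[0x02+7] := {0x6e,0xcd,0x52,0xd6,0x5d,0xd1,0x5a}
#2 dst[0x11+8] := {0x58,0x18,0x14,0xc6,0x30,0x04,0x0e,0x2f}
#3 dst[0x07+7] := {0x18,0x14,0xc6,0x30,0x04,0x0e,0x2f}
query mem[0x11]=0x58, mem[0x1c]=0x44, mem[0x03]=0xcd, mem[0x16]=0x04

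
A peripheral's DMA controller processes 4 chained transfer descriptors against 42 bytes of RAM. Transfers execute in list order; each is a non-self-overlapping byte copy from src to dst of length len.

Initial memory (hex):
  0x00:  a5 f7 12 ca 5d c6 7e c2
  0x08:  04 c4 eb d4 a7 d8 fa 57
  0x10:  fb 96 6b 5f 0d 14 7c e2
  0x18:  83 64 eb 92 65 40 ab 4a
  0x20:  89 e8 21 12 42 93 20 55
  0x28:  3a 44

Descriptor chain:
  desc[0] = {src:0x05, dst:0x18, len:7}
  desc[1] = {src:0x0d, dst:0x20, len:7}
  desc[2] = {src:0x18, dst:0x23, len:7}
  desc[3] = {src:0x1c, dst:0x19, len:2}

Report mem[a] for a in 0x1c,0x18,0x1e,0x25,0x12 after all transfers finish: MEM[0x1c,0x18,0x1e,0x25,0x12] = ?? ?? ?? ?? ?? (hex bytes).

[0] 0x05->0x18 len=7 : c6 7e c2 04 c4 eb d4
[1] 0x0d->0x20 len=7 : d8 fa 57 fb 96 6b 5f
[2] 0x18->0x23 len=7 : c6 7e c2 04 c4 eb d4
[3] 0x1c->0x19 len=2 : c4 eb
query mem[0x1c]=0xc4, mem[0x18]=0xc6, mem[0x1e]=0xd4, mem[0x25]=0xc2, mem[0x12]=0x6b

MEM[0x1c,0x18,0x1e,0x25,0x12] = c4 c6 d4 c2 6b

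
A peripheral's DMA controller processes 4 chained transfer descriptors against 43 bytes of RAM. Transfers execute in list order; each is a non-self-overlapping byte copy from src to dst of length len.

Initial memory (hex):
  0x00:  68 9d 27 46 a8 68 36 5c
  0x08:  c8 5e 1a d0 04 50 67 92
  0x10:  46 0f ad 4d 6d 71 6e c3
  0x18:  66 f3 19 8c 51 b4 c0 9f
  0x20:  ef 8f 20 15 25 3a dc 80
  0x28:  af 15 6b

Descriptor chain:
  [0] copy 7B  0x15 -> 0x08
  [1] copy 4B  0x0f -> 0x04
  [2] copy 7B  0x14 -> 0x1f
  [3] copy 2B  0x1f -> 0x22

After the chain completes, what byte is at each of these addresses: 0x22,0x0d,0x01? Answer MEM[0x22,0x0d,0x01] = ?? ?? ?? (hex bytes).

D0: mem[0x08..0x0e] <- [71 6e c3 66 f3 19 8c]
D1: mem[0x04..0x07] <- [92 46 0f ad]
D2: mem[0x1f..0x25] <- [6d 71 6e c3 66 f3 19]
D3: mem[0x22..0x23] <- [6d 71]
query mem[0x22]=0x6d, mem[0x0d]=0x19, mem[0x01]=0x9d

MEM[0x22,0x0d,0x01] = 6d 19 9d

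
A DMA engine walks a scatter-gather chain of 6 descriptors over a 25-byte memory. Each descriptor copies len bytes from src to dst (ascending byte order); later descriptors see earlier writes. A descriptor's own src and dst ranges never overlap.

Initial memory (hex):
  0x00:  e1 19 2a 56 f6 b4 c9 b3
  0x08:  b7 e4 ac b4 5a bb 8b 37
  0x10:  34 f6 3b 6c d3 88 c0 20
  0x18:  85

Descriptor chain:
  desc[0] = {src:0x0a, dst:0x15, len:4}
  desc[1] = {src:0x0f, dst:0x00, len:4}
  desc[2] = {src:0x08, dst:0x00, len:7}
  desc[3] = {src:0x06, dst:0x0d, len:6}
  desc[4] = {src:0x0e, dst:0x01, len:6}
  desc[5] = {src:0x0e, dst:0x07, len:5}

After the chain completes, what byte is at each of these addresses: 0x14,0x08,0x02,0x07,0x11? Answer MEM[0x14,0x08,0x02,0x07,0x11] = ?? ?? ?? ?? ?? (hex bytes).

#0 dst[0x15+4] := {0xac,0xb4,0x5a,0xbb}
#1 dst[0x00+4] := {0x37,0x34,0xf6,0x3b}
#2 dst[0x00+7] := {0xb7,0xe4,0xac,0xb4,0x5a,0xbb,0x8b}
#3 dst[0x0d+6] := {0x8b,0xb3,0xb7,0xe4,0xac,0xb4}
#4 dst[0x01+6] := {0xb3,0xb7,0xe4,0xac,0xb4,0x6c}
#5 dst[0x07+5] := {0xb3,0xb7,0xe4,0xac,0xb4}
query mem[0x14]=0xd3, mem[0x08]=0xb7, mem[0x02]=0xb7, mem[0x07]=0xb3, mem[0x11]=0xac

MEM[0x14,0x08,0x02,0x07,0x11] = d3 b7 b7 b3 ac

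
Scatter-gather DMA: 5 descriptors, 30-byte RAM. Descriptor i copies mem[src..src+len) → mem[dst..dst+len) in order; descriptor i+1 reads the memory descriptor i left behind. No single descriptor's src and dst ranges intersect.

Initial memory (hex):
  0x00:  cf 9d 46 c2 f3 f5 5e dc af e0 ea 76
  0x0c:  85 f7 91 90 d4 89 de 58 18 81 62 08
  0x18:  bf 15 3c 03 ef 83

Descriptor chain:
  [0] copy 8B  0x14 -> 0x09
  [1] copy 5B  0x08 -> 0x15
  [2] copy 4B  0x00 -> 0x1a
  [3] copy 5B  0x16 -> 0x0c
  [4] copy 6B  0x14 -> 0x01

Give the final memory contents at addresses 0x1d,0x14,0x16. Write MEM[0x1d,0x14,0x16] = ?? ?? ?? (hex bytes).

D0: mem[0x09..0x10] <- [18 81 62 08 bf 15 3c 03]
D1: mem[0x15..0x19] <- [af 18 81 62 08]
D2: mem[0x1a..0x1d] <- [cf 9d 46 c2]
D3: mem[0x0c..0x10] <- [18 81 62 08 cf]
D4: mem[0x01..0x06] <- [18 af 18 81 62 08]
query mem[0x1d]=0xc2, mem[0x14]=0x18, mem[0x16]=0x18

MEM[0x1d,0x14,0x16] = c2 18 18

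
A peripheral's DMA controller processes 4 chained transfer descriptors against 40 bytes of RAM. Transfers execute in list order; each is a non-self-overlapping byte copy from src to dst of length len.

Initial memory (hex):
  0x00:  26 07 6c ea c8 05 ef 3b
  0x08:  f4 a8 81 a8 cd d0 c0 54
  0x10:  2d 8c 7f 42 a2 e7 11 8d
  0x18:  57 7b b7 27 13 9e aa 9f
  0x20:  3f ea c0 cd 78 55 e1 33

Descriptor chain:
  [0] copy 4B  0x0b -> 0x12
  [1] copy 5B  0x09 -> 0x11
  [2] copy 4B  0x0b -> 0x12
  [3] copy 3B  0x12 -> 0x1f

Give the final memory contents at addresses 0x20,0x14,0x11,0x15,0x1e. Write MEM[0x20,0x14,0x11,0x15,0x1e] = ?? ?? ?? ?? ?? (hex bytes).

MEM[0x20,0x14,0x11,0x15,0x1e] = cd d0 a8 c0 aa

D0: mem[0x12..0x15] <- [a8 cd d0 c0]
D1: mem[0x11..0x15] <- [a8 81 a8 cd d0]
D2: mem[0x12..0x15] <- [a8 cd d0 c0]
D3: mem[0x1f..0x21] <- [a8 cd d0]
query mem[0x20]=0xcd, mem[0x14]=0xd0, mem[0x11]=0xa8, mem[0x15]=0xc0, mem[0x1e]=0xaa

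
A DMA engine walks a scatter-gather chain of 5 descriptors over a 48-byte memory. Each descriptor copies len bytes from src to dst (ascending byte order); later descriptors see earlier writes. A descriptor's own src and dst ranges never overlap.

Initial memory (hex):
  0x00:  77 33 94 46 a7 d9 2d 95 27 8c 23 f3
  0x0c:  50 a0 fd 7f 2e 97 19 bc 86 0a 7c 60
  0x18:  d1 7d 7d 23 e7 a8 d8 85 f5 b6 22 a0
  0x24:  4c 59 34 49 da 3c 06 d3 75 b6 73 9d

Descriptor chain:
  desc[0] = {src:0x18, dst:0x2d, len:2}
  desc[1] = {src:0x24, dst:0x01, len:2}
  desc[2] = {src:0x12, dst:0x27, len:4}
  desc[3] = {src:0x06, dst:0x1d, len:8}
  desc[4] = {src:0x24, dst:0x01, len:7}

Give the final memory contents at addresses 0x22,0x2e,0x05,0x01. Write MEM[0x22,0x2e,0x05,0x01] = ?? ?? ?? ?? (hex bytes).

D0: mem[0x2d..0x2e] <- [d1 7d]
D1: mem[0x01..0x02] <- [4c 59]
D2: mem[0x27..0x2a] <- [19 bc 86 0a]
D3: mem[0x1d..0x24] <- [2d 95 27 8c 23 f3 50 a0]
D4: mem[0x01..0x07] <- [a0 59 34 19 bc 86 0a]
query mem[0x22]=0xf3, mem[0x2e]=0x7d, mem[0x05]=0xbc, mem[0x01]=0xa0

MEM[0x22,0x2e,0x05,0x01] = f3 7d bc a0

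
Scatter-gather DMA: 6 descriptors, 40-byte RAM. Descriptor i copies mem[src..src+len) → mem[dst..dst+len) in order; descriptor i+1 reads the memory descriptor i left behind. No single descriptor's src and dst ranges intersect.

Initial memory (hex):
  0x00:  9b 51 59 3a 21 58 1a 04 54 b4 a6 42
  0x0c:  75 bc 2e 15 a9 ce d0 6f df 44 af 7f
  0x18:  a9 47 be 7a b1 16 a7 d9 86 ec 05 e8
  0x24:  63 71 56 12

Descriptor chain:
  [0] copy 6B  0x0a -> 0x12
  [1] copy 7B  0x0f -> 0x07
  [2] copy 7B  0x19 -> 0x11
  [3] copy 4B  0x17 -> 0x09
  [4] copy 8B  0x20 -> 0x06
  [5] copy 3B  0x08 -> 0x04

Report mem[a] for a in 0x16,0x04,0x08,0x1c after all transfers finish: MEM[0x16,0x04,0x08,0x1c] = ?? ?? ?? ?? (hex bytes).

MEM[0x16,0x04,0x08,0x1c] = a7 05 05 b1

D0: mem[0x12..0x17] <- [a6 42 75 bc 2e 15]
D1: mem[0x07..0x0d] <- [15 a9 ce a6 42 75 bc]
D2: mem[0x11..0x17] <- [47 be 7a b1 16 a7 d9]
D3: mem[0x09..0x0c] <- [d9 a9 47 be]
D4: mem[0x06..0x0d] <- [86 ec 05 e8 63 71 56 12]
D5: mem[0x04..0x06] <- [05 e8 63]
query mem[0x16]=0xa7, mem[0x04]=0x05, mem[0x08]=0x05, mem[0x1c]=0xb1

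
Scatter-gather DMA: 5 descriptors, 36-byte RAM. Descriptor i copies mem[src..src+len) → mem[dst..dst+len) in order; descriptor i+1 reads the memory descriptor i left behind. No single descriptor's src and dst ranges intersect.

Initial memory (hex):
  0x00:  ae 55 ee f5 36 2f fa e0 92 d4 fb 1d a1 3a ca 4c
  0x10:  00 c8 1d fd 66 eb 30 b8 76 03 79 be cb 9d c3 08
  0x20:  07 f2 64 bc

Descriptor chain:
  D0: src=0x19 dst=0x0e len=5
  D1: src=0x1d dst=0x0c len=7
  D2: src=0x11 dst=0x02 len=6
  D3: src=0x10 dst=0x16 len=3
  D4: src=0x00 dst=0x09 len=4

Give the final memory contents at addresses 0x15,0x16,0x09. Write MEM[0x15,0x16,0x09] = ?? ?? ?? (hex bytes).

MEM[0x15,0x16,0x09] = eb f2 ae

[0] 0x19->0x0e len=5 : 03 79 be cb 9d
[1] 0x1d->0x0c len=7 : 9d c3 08 07 f2 64 bc
[2] 0x11->0x02 len=6 : 64 bc fd 66 eb 30
[3] 0x10->0x16 len=3 : f2 64 bc
[4] 0x00->0x09 len=4 : ae 55 64 bc
query mem[0x15]=0xeb, mem[0x16]=0xf2, mem[0x09]=0xae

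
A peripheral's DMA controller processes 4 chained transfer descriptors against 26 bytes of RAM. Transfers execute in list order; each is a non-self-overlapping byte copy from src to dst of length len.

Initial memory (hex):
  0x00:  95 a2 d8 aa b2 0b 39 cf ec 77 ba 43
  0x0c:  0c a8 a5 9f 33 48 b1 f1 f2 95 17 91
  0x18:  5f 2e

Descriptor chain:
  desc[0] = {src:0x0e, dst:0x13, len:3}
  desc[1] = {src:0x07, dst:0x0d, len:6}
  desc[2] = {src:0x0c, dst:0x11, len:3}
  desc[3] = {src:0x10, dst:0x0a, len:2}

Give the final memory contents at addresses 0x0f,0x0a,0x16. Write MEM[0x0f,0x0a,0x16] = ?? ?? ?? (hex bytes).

#0 dst[0x13+3] := {0xa5,0x9f,0x33}
#1 dst[0x0d+6] := {0xcf,0xec,0x77,0xba,0x43,0x0c}
#2 dst[0x11+3] := {0x0c,0xcf,0xec}
#3 dst[0x0a+2] := {0xba,0x0c}
query mem[0x0f]=0x77, mem[0x0a]=0xba, mem[0x16]=0x17

MEM[0x0f,0x0a,0x16] = 77 ba 17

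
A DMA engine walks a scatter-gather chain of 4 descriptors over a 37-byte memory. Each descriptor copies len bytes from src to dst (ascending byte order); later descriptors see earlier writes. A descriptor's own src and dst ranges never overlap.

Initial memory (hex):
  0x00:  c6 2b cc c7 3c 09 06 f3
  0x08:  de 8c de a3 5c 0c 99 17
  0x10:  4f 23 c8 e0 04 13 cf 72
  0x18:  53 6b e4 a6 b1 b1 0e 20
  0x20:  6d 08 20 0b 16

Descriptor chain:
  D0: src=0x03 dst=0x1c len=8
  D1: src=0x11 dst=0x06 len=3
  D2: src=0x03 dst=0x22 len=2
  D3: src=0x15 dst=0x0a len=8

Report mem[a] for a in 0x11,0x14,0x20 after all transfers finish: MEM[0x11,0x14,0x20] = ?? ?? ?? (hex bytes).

MEM[0x11,0x14,0x20] = c7 04 f3

D0: mem[0x1c..0x23] <- [c7 3c 09 06 f3 de 8c de]
D1: mem[0x06..0x08] <- [23 c8 e0]
D2: mem[0x22..0x23] <- [c7 3c]
D3: mem[0x0a..0x11] <- [13 cf 72 53 6b e4 a6 c7]
query mem[0x11]=0xc7, mem[0x14]=0x04, mem[0x20]=0xf3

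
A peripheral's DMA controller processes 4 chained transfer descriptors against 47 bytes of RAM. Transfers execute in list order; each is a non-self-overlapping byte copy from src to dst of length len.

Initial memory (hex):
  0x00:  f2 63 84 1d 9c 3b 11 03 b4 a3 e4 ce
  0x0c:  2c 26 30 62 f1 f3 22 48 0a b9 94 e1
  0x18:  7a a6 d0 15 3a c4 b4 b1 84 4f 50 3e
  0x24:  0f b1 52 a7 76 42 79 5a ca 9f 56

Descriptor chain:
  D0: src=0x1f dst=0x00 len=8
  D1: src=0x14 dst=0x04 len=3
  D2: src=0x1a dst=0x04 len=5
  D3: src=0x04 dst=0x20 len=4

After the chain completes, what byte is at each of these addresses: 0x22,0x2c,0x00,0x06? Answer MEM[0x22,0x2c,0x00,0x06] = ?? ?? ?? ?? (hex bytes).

MEM[0x22,0x2c,0x00,0x06] = 3a ca b1 3a

#0 dst[0x00+8] := {0xb1,0x84,0x4f,0x50,0x3e,0x0f,0xb1,0x52}
#1 dst[0x04+3] := {0x0a,0xb9,0x94}
#2 dst[0x04+5] := {0xd0,0x15,0x3a,0xc4,0xb4}
#3 dst[0x20+4] := {0xd0,0x15,0x3a,0xc4}
query mem[0x22]=0x3a, mem[0x2c]=0xca, mem[0x00]=0xb1, mem[0x06]=0x3a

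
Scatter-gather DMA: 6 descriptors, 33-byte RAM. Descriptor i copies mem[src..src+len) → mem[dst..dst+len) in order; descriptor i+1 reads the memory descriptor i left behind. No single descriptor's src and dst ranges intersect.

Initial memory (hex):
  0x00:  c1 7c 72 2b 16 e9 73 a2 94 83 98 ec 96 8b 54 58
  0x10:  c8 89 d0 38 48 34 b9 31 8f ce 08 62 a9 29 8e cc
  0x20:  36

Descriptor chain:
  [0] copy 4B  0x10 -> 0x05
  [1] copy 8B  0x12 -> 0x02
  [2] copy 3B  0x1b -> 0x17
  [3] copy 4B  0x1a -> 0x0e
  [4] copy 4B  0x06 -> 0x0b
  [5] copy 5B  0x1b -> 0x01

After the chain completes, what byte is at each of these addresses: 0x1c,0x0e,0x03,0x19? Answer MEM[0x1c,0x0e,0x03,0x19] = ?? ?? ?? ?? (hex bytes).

[0] 0x10->0x05 len=4 : c8 89 d0 38
[1] 0x12->0x02 len=8 : d0 38 48 34 b9 31 8f ce
[2] 0x1b->0x17 len=3 : 62 a9 29
[3] 0x1a->0x0e len=4 : 08 62 a9 29
[4] 0x06->0x0b len=4 : b9 31 8f ce
[5] 0x1b->0x01 len=5 : 62 a9 29 8e cc
query mem[0x1c]=0xa9, mem[0x0e]=0xce, mem[0x03]=0x29, mem[0x19]=0x29

MEM[0x1c,0x0e,0x03,0x19] = a9 ce 29 29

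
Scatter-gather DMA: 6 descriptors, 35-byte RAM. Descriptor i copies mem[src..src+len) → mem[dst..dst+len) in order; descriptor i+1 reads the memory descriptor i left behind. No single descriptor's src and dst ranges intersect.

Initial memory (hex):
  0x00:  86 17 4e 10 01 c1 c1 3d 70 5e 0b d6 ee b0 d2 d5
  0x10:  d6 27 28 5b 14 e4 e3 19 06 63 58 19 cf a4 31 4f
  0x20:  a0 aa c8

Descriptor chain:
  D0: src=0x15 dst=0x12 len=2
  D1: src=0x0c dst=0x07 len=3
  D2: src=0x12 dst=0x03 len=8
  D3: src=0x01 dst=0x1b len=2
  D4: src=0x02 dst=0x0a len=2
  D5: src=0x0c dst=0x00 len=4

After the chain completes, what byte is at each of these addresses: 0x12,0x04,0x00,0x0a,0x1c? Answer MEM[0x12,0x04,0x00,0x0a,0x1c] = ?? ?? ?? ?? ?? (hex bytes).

D0: mem[0x12..0x13] <- [e4 e3]
D1: mem[0x07..0x09] <- [ee b0 d2]
D2: mem[0x03..0x0a] <- [e4 e3 14 e4 e3 19 06 63]
D3: mem[0x1b..0x1c] <- [17 4e]
D4: mem[0x0a..0x0b] <- [4e e4]
D5: mem[0x00..0x03] <- [ee b0 d2 d5]
query mem[0x12]=0xe4, mem[0x04]=0xe3, mem[0x00]=0xee, mem[0x0a]=0x4e, mem[0x1c]=0x4e

MEM[0x12,0x04,0x00,0x0a,0x1c] = e4 e3 ee 4e 4e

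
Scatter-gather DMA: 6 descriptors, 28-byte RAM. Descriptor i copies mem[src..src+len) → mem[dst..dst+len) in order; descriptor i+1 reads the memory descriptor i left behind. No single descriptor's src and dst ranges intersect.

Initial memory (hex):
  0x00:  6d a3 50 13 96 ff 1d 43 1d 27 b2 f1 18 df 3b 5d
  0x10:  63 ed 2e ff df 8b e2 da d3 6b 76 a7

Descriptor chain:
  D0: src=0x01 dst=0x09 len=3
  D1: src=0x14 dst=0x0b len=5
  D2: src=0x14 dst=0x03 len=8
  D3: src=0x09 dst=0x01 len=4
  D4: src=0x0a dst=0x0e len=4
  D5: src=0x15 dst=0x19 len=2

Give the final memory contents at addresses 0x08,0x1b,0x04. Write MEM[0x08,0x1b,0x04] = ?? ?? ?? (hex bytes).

  after D0: wrote 3B at 0x09 = a35013
  after D1: wrote 5B at 0x0b = df8be2dad3
  after D2: wrote 8B at 0x03 = df8be2dad36b76a7
  after D3: wrote 4B at 0x01 = 76a7df8b
  after D4: wrote 4B at 0x0e = a7df8be2
  after D5: wrote 2B at 0x19 = 8be2
query mem[0x08]=0x6b, mem[0x1b]=0xa7, mem[0x04]=0x8b

MEM[0x08,0x1b,0x04] = 6b a7 8b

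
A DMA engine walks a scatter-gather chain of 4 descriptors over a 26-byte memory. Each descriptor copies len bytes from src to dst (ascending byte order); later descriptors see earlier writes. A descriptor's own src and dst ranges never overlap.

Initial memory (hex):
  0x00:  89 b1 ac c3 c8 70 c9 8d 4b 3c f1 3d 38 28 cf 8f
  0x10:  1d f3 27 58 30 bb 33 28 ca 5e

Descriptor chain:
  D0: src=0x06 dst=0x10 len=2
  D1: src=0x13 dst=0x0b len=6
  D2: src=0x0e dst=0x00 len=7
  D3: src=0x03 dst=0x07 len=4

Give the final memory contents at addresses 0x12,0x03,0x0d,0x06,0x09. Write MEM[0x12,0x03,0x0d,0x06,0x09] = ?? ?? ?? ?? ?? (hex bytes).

MEM[0x12,0x03,0x0d,0x06,0x09] = 27 8d bb 30 58

#0 dst[0x10+2] := {0xc9,0x8d}
#1 dst[0x0b+6] := {0x58,0x30,0xbb,0x33,0x28,0xca}
#2 dst[0x00+7] := {0x33,0x28,0xca,0x8d,0x27,0x58,0x30}
#3 dst[0x07+4] := {0x8d,0x27,0x58,0x30}
query mem[0x12]=0x27, mem[0x03]=0x8d, mem[0x0d]=0xbb, mem[0x06]=0x30, mem[0x09]=0x58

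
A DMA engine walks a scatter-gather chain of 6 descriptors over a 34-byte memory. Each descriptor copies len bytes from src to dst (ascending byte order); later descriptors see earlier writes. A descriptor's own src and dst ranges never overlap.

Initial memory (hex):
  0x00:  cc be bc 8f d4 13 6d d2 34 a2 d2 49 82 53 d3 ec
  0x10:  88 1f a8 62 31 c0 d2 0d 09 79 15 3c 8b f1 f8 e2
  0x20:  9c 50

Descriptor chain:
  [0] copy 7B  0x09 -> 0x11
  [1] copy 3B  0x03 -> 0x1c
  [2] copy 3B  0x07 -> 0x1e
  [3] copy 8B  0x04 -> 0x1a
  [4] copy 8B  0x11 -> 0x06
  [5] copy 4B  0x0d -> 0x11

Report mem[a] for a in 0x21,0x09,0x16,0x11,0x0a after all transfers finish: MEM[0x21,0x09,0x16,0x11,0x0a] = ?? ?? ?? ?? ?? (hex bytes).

MEM[0x21,0x09,0x16,0x11,0x0a] = 49 82 d3 09 53

  after D0: wrote 7B at 0x11 = a2d2498253d3ec
  after D1: wrote 3B at 0x1c = 8fd413
  after D2: wrote 3B at 0x1e = d234a2
  after D3: wrote 8B at 0x1a = d4136dd234a2d249
  after D4: wrote 8B at 0x06 = a2d2498253d3ec09
  after D5: wrote 4B at 0x11 = 09d3ec88
query mem[0x21]=0x49, mem[0x09]=0x82, mem[0x16]=0xd3, mem[0x11]=0x09, mem[0x0a]=0x53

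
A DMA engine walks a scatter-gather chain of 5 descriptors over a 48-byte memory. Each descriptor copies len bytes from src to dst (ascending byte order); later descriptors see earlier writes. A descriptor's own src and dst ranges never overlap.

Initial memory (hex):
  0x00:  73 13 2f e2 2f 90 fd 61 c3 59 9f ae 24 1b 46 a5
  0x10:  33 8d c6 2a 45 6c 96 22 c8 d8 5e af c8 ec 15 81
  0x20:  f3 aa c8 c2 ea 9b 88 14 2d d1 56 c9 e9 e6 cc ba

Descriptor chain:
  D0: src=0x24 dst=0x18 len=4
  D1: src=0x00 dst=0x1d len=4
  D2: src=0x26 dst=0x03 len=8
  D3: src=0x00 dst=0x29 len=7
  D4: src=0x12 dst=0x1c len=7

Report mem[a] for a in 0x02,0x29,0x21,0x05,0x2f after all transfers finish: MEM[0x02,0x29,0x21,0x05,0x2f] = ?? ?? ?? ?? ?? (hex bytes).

MEM[0x02,0x29,0x21,0x05,0x2f] = 2f 73 22 2d d1

[0] 0x24->0x18 len=4 : ea 9b 88 14
[1] 0x00->0x1d len=4 : 73 13 2f e2
[2] 0x26->0x03 len=8 : 88 14 2d d1 56 c9 e9 e6
[3] 0x00->0x29 len=7 : 73 13 2f 88 14 2d d1
[4] 0x12->0x1c len=7 : c6 2a 45 6c 96 22 ea
query mem[0x02]=0x2f, mem[0x29]=0x73, mem[0x21]=0x22, mem[0x05]=0x2d, mem[0x2f]=0xd1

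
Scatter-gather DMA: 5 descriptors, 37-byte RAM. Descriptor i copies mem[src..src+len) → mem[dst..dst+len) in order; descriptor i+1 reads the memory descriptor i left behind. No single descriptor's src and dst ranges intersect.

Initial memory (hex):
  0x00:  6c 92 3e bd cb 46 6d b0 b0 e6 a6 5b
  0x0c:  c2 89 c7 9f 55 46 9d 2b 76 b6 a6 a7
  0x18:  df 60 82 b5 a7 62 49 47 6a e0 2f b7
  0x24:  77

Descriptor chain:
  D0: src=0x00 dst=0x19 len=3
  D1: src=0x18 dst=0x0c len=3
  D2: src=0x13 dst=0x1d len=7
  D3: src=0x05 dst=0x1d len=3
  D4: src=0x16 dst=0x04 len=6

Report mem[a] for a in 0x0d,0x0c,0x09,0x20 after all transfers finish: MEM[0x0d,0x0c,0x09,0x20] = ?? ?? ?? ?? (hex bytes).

MEM[0x0d,0x0c,0x09,0x20] = 6c df 3e a6

  after D0: wrote 3B at 0x19 = 6c923e
  after D1: wrote 3B at 0x0c = df6c92
  after D2: wrote 7B at 0x1d = 2b76b6a6a7df6c
  after D3: wrote 3B at 0x1d = 466db0
  after D4: wrote 6B at 0x04 = a6a7df6c923e
query mem[0x0d]=0x6c, mem[0x0c]=0xdf, mem[0x09]=0x3e, mem[0x20]=0xa6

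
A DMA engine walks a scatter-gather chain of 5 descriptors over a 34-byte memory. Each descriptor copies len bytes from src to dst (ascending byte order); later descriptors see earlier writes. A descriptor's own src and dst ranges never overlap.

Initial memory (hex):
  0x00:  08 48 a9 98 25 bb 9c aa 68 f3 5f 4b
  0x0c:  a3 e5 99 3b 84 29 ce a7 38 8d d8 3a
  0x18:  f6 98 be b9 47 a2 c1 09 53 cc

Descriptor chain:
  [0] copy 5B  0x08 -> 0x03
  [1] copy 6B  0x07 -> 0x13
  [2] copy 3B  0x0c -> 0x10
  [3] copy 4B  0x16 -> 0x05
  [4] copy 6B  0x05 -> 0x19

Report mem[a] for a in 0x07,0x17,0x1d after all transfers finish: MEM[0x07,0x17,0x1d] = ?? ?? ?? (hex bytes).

#0 dst[0x03+5] := {0x68,0xf3,0x5f,0x4b,0xa3}
#1 dst[0x13+6] := {0xa3,0x68,0xf3,0x5f,0x4b,0xa3}
#2 dst[0x10+3] := {0xa3,0xe5,0x99}
#3 dst[0x05+4] := {0x5f,0x4b,0xa3,0x98}
#4 dst[0x19+6] := {0x5f,0x4b,0xa3,0x98,0xf3,0x5f}
query mem[0x07]=0xa3, mem[0x17]=0x4b, mem[0x1d]=0xf3

MEM[0x07,0x17,0x1d] = a3 4b f3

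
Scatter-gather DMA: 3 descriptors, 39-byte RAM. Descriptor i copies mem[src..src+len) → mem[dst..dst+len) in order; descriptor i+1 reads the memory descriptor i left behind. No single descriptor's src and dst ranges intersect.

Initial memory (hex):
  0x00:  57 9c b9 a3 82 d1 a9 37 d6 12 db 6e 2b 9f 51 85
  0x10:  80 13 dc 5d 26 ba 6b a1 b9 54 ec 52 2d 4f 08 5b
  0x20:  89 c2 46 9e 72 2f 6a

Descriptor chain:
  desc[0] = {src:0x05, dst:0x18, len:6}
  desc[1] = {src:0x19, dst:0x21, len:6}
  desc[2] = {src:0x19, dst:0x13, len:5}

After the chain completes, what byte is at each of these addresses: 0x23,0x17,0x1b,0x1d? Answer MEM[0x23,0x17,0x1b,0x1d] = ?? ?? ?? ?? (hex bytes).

MEM[0x23,0x17,0x1b,0x1d] = d6 db d6 db

  after D0: wrote 6B at 0x18 = d1a937d612db
  after D1: wrote 6B at 0x21 = a937d612db08
  after D2: wrote 5B at 0x13 = a937d612db
query mem[0x23]=0xd6, mem[0x17]=0xdb, mem[0x1b]=0xd6, mem[0x1d]=0xdb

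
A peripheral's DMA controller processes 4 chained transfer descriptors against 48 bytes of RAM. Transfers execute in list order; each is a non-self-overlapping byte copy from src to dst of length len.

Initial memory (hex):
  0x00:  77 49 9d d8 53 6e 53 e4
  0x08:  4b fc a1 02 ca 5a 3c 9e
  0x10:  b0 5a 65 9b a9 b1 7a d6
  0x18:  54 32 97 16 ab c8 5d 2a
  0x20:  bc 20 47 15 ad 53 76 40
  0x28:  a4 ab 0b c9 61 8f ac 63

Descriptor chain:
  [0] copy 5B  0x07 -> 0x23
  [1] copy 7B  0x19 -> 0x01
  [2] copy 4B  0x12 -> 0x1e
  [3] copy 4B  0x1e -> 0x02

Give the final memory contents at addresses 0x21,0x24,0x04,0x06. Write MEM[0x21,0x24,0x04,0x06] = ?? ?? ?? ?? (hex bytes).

MEM[0x21,0x24,0x04,0x06] = b1 4b a9 5d

D0: mem[0x23..0x27] <- [e4 4b fc a1 02]
D1: mem[0x01..0x07] <- [32 97 16 ab c8 5d 2a]
D2: mem[0x1e..0x21] <- [65 9b a9 b1]
D3: mem[0x02..0x05] <- [65 9b a9 b1]
query mem[0x21]=0xb1, mem[0x24]=0x4b, mem[0x04]=0xa9, mem[0x06]=0x5d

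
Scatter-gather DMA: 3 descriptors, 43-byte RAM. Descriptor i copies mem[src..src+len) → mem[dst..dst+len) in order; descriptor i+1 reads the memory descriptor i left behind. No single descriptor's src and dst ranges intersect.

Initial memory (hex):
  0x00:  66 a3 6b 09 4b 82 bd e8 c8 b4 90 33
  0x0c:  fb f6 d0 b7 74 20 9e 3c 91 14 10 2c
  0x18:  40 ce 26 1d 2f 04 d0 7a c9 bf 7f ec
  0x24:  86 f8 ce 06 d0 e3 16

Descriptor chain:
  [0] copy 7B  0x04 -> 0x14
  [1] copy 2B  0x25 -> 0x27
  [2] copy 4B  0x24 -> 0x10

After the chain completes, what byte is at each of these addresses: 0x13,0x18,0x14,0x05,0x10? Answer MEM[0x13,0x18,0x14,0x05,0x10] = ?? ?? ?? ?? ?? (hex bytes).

MEM[0x13,0x18,0x14,0x05,0x10] = f8 c8 4b 82 86

#0 dst[0x14+7] := {0x4b,0x82,0xbd,0xe8,0xc8,0xb4,0x90}
#1 dst[0x27+2] := {0xf8,0xce}
#2 dst[0x10+4] := {0x86,0xf8,0xce,0xf8}
query mem[0x13]=0xf8, mem[0x18]=0xc8, mem[0x14]=0x4b, mem[0x05]=0x82, mem[0x10]=0x86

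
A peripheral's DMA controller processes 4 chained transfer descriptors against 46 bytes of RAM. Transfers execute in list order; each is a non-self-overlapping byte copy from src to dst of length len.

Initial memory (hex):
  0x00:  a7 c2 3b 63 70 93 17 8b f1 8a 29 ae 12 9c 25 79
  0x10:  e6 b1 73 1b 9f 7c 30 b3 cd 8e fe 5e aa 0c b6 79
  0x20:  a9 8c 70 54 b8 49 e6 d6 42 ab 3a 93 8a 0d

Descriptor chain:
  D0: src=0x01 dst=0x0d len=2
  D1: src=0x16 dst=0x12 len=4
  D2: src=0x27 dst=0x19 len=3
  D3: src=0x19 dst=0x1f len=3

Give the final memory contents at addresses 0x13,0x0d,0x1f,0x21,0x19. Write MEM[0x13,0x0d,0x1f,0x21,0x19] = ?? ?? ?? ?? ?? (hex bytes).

MEM[0x13,0x0d,0x1f,0x21,0x19] = b3 c2 d6 ab d6

D0: mem[0x0d..0x0e] <- [c2 3b]
D1: mem[0x12..0x15] <- [30 b3 cd 8e]
D2: mem[0x19..0x1b] <- [d6 42 ab]
D3: mem[0x1f..0x21] <- [d6 42 ab]
query mem[0x13]=0xb3, mem[0x0d]=0xc2, mem[0x1f]=0xd6, mem[0x21]=0xab, mem[0x19]=0xd6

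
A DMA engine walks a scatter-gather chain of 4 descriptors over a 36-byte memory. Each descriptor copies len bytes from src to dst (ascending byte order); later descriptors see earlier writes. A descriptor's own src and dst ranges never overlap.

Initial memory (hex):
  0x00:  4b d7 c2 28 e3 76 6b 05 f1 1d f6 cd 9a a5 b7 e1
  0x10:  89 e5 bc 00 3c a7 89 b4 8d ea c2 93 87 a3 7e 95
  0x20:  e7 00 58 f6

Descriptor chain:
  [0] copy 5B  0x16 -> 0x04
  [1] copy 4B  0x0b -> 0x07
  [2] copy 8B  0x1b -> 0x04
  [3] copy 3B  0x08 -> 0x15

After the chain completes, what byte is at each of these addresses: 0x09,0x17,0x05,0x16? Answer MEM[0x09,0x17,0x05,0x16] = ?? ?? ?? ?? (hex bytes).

D0: mem[0x04..0x08] <- [89 b4 8d ea c2]
D1: mem[0x07..0x0a] <- [cd 9a a5 b7]
D2: mem[0x04..0x0b] <- [93 87 a3 7e 95 e7 00 58]
D3: mem[0x15..0x17] <- [95 e7 00]
query mem[0x09]=0xe7, mem[0x17]=0x00, mem[0x05]=0x87, mem[0x16]=0xe7

MEM[0x09,0x17,0x05,0x16] = e7 00 87 e7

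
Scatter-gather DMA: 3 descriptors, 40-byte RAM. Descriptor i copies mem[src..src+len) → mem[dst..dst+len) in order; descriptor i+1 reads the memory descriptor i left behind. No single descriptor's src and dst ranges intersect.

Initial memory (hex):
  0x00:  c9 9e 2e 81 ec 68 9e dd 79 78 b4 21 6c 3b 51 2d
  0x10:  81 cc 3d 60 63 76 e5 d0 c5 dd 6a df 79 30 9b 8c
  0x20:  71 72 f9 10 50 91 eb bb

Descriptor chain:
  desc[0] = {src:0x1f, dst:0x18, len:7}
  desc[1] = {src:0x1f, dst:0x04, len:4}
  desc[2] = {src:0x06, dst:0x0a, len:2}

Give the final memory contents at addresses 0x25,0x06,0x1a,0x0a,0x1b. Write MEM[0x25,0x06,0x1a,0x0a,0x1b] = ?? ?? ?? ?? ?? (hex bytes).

MEM[0x25,0x06,0x1a,0x0a,0x1b] = 91 72 72 72 f9

D0: mem[0x18..0x1e] <- [8c 71 72 f9 10 50 91]
D1: mem[0x04..0x07] <- [8c 71 72 f9]
D2: mem[0x0a..0x0b] <- [72 f9]
query mem[0x25]=0x91, mem[0x06]=0x72, mem[0x1a]=0x72, mem[0x0a]=0x72, mem[0x1b]=0xf9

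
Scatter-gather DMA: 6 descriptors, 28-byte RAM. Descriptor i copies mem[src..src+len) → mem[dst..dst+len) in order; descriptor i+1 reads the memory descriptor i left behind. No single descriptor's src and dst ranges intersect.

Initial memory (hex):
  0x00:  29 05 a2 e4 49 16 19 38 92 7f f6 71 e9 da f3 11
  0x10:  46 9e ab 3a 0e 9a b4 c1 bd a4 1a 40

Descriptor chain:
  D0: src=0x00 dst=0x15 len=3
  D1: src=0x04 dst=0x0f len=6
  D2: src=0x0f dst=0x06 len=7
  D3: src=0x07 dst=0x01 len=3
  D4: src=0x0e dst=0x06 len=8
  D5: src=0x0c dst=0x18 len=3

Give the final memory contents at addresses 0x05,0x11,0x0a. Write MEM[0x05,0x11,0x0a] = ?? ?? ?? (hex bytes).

[0] 0x00->0x15 len=3 : 29 05 a2
[1] 0x04->0x0f len=6 : 49 16 19 38 92 7f
[2] 0x0f->0x06 len=7 : 49 16 19 38 92 7f 29
[3] 0x07->0x01 len=3 : 16 19 38
[4] 0x0e->0x06 len=8 : f3 49 16 19 38 92 7f 29
[5] 0x0c->0x18 len=3 : 7f 29 f3
query mem[0x05]=0x16, mem[0x11]=0x19, mem[0x0a]=0x38

MEM[0x05,0x11,0x0a] = 16 19 38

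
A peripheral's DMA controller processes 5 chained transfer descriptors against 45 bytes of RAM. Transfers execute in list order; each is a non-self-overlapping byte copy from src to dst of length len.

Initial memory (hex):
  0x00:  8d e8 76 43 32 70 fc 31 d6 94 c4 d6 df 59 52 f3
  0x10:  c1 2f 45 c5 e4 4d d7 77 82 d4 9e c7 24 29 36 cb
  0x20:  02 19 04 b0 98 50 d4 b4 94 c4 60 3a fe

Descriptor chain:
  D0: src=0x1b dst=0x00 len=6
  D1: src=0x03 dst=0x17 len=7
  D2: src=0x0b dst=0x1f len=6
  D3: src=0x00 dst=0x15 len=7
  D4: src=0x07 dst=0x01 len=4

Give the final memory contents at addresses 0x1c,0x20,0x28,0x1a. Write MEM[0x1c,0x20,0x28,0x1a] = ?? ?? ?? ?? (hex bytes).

#0 dst[0x00+6] := {0xc7,0x24,0x29,0x36,0xcb,0x02}
#1 dst[0x17+7] := {0x36,0xcb,0x02,0xfc,0x31,0xd6,0x94}
#2 dst[0x1f+6] := {0xd6,0xdf,0x59,0x52,0xf3,0xc1}
#3 dst[0x15+7] := {0xc7,0x24,0x29,0x36,0xcb,0x02,0xfc}
#4 dst[0x01+4] := {0x31,0xd6,0x94,0xc4}
query mem[0x1c]=0xd6, mem[0x20]=0xdf, mem[0x28]=0x94, mem[0x1a]=0x02

MEM[0x1c,0x20,0x28,0x1a] = d6 df 94 02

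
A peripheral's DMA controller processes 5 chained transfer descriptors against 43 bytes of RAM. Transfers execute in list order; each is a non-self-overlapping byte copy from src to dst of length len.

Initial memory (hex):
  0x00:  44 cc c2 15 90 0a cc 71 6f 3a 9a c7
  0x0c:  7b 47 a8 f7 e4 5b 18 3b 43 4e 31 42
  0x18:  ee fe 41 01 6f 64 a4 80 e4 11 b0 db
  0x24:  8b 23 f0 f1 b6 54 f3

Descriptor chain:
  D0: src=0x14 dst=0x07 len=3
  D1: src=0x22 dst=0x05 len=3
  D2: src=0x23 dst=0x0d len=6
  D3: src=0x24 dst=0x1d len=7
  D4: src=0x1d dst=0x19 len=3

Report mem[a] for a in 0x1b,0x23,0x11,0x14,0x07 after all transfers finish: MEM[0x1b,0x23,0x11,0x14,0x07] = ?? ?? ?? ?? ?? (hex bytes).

D0: mem[0x07..0x09] <- [43 4e 31]
D1: mem[0x05..0x07] <- [b0 db 8b]
D2: mem[0x0d..0x12] <- [db 8b 23 f0 f1 b6]
D3: mem[0x1d..0x23] <- [8b 23 f0 f1 b6 54 f3]
D4: mem[0x19..0x1b] <- [8b 23 f0]
query mem[0x1b]=0xf0, mem[0x23]=0xf3, mem[0x11]=0xf1, mem[0x14]=0x43, mem[0x07]=0x8b

MEM[0x1b,0x23,0x11,0x14,0x07] = f0 f3 f1 43 8b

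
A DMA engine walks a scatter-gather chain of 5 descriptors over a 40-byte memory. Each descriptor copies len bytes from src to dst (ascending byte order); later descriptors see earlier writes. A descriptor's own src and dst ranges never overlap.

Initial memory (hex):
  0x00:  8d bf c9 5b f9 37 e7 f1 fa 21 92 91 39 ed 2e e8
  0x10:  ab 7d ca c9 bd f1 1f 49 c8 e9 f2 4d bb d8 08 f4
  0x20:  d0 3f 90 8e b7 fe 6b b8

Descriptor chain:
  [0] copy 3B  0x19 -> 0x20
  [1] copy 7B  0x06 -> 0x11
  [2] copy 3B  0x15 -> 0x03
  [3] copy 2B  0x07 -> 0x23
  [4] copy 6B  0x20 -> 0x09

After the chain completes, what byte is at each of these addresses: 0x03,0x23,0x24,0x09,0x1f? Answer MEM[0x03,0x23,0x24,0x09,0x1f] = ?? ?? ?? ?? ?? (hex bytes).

MEM[0x03,0x23,0x24,0x09,0x1f] = 92 f1 fa e9 f4

  after D0: wrote 3B at 0x20 = e9f24d
  after D1: wrote 7B at 0x11 = e7f1fa21929139
  after D2: wrote 3B at 0x03 = 929139
  after D3: wrote 2B at 0x23 = f1fa
  after D4: wrote 6B at 0x09 = e9f24df1fafe
query mem[0x03]=0x92, mem[0x23]=0xf1, mem[0x24]=0xfa, mem[0x09]=0xe9, mem[0x1f]=0xf4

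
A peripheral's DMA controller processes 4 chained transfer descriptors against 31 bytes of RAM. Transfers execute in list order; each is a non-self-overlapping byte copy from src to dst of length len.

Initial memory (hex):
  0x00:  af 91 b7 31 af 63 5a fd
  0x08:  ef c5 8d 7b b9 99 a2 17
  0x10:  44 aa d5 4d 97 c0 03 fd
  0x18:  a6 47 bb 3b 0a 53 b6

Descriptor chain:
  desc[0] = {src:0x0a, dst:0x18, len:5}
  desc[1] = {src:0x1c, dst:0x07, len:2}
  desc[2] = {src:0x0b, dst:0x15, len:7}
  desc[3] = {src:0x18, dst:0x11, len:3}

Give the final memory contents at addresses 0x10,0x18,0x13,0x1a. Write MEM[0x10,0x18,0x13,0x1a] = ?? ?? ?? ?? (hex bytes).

MEM[0x10,0x18,0x13,0x1a] = 44 a2 44 44

D0: mem[0x18..0x1c] <- [8d 7b b9 99 a2]
D1: mem[0x07..0x08] <- [a2 53]
D2: mem[0x15..0x1b] <- [7b b9 99 a2 17 44 aa]
D3: mem[0x11..0x13] <- [a2 17 44]
query mem[0x10]=0x44, mem[0x18]=0xa2, mem[0x13]=0x44, mem[0x1a]=0x44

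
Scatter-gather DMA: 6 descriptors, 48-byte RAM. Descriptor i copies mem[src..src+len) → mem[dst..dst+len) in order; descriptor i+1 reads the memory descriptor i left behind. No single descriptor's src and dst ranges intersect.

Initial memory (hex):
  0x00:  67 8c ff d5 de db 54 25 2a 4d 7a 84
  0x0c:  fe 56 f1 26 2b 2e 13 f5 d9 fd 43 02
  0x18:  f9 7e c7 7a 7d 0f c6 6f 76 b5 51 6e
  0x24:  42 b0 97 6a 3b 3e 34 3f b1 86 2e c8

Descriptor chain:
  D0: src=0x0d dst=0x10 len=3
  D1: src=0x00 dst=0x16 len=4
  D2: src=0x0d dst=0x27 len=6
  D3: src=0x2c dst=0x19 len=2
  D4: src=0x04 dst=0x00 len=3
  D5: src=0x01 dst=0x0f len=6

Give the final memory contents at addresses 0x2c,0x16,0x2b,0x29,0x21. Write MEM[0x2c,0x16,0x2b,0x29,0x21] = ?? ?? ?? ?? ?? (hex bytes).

  after D0: wrote 3B at 0x10 = 56f126
  after D1: wrote 4B at 0x16 = 678cffd5
  after D2: wrote 6B at 0x27 = 56f12656f126
  after D3: wrote 2B at 0x19 = 2686
  after D4: wrote 3B at 0x00 = dedb54
  after D5: wrote 6B at 0x0f = db54d5dedb54
query mem[0x2c]=0x26, mem[0x16]=0x67, mem[0x2b]=0xf1, mem[0x29]=0x26, mem[0x21]=0xb5

MEM[0x2c,0x16,0x2b,0x29,0x21] = 26 67 f1 26 b5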